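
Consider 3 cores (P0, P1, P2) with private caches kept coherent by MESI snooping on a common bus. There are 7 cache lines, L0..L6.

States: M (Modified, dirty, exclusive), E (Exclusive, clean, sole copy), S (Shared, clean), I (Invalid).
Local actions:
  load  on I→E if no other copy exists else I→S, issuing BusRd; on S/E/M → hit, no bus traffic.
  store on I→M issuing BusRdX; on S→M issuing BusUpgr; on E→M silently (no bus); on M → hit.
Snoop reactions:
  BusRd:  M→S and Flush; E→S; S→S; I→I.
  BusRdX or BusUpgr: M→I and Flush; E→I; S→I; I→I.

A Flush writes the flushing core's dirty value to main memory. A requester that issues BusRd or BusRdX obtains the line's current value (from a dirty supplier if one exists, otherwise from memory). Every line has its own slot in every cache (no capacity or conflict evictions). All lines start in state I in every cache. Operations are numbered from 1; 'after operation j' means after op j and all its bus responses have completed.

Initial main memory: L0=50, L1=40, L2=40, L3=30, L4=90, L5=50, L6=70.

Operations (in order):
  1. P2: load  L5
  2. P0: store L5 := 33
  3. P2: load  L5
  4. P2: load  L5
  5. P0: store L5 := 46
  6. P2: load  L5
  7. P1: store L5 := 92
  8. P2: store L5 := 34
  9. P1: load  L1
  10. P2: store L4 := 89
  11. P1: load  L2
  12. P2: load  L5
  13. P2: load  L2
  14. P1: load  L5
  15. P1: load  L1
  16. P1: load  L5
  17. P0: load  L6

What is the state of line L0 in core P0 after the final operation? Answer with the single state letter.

state = I

step 1: P2: load  L5  ⟶  IIE  (L5)  txn=BusRd  M[L5]=50
step 2: P0: store L5 := 33  ⟶  MII  (L5)  txn=BusRdX  M[L5]=50
step 3: P2: load  L5  ⟶  SIS  (L5)  txn=BusRd+Flush  M[L5]=33
step 4: P2: load  L5  ⟶  SIS  (L5)  txn=∅  M[L5]=33
step 5: P0: store L5 := 46  ⟶  MII  (L5)  txn=BusUpgr  M[L5]=33
step 6: P2: load  L5  ⟶  SIS  (L5)  txn=BusRd+Flush  M[L5]=46
step 7: P1: store L5 := 92  ⟶  IMI  (L5)  txn=BusRdX  M[L5]=46
step 8: P2: store L5 := 34  ⟶  IIM  (L5)  txn=BusRdX+Flush  M[L5]=92
step 9: P1: load  L1  ⟶  IEI  (L1)  txn=BusRd  M[L1]=40
step 10: P2: store L4 := 89  ⟶  IIM  (L4)  txn=BusRdX  M[L4]=90
step 11: P1: load  L2  ⟶  IEI  (L2)  txn=BusRd  M[L2]=40
step 12: P2: load  L5  ⟶  IIM  (L5)  txn=∅  M[L5]=92
step 13: P2: load  L2  ⟶  ISS  (L2)  txn=BusRd  M[L2]=40
step 14: P1: load  L5  ⟶  ISS  (L5)  txn=BusRd+Flush  M[L5]=34
step 15: P1: load  L1  ⟶  IEI  (L1)  txn=∅  M[L1]=40
step 16: P1: load  L5  ⟶  ISS  (L5)  txn=∅  M[L5]=34
step 17: P0: load  L6  ⟶  EII  (L6)  txn=BusRd  M[L6]=70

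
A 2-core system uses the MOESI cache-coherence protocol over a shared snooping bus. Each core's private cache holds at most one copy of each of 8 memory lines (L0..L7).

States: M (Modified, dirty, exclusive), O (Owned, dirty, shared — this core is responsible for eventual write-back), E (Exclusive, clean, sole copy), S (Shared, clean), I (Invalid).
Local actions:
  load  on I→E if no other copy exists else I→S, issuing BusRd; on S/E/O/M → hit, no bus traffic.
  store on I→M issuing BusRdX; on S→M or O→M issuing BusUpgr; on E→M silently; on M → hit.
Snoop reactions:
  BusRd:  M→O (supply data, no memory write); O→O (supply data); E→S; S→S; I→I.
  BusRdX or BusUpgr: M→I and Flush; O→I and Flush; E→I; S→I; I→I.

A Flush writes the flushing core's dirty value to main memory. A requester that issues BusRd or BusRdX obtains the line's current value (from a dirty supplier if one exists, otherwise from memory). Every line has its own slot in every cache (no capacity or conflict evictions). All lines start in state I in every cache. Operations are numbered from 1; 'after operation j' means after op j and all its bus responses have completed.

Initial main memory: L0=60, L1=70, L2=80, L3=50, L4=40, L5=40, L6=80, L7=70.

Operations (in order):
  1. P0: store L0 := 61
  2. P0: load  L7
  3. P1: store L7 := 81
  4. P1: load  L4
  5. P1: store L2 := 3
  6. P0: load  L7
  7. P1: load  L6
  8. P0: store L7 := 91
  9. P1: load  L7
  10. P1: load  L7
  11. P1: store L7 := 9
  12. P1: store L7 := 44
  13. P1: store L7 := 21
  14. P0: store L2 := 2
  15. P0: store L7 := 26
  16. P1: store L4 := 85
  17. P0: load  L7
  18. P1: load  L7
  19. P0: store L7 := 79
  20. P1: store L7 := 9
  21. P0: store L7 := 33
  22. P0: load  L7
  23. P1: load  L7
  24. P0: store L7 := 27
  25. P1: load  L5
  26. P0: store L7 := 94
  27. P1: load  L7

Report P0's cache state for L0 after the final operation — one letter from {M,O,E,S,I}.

step 1: P0: store L0 := 61  ⟶  MI  (L0)  txn=BusRdX  M[L0]=60
step 2: P0: load  L7  ⟶  EI  (L7)  txn=BusRd  M[L7]=70
step 3: P1: store L7 := 81  ⟶  IM  (L7)  txn=BusRdX  M[L7]=70
step 4: P1: load  L4  ⟶  IE  (L4)  txn=BusRd  M[L4]=40
step 5: P1: store L2 := 3  ⟶  IM  (L2)  txn=BusRdX  M[L2]=80
step 6: P0: load  L7  ⟶  SO  (L7)  txn=BusRd  M[L7]=70
step 7: P1: load  L6  ⟶  IE  (L6)  txn=BusRd  M[L6]=80
step 8: P0: store L7 := 91  ⟶  MI  (L7)  txn=BusUpgr+Flush  M[L7]=81
step 9: P1: load  L7  ⟶  OS  (L7)  txn=BusRd  M[L7]=81
step 10: P1: load  L7  ⟶  OS  (L7)  txn=∅  M[L7]=81
step 11: P1: store L7 := 9  ⟶  IM  (L7)  txn=BusUpgr+Flush  M[L7]=91
step 12: P1: store L7 := 44  ⟶  IM  (L7)  txn=∅  M[L7]=91
step 13: P1: store L7 := 21  ⟶  IM  (L7)  txn=∅  M[L7]=91
step 14: P0: store L2 := 2  ⟶  MI  (L2)  txn=BusRdX+Flush  M[L2]=3
step 15: P0: store L7 := 26  ⟶  MI  (L7)  txn=BusRdX+Flush  M[L7]=21
step 16: P1: store L4 := 85  ⟶  IM  (L4)  txn=∅  M[L4]=40
step 17: P0: load  L7  ⟶  MI  (L7)  txn=∅  M[L7]=21
step 18: P1: load  L7  ⟶  OS  (L7)  txn=BusRd  M[L7]=21
step 19: P0: store L7 := 79  ⟶  MI  (L7)  txn=BusUpgr  M[L7]=21
step 20: P1: store L7 := 9  ⟶  IM  (L7)  txn=BusRdX+Flush  M[L7]=79
step 21: P0: store L7 := 33  ⟶  MI  (L7)  txn=BusRdX+Flush  M[L7]=9
step 22: P0: load  L7  ⟶  MI  (L7)  txn=∅  M[L7]=9
step 23: P1: load  L7  ⟶  OS  (L7)  txn=BusRd  M[L7]=9
step 24: P0: store L7 := 27  ⟶  MI  (L7)  txn=BusUpgr  M[L7]=9
step 25: P1: load  L5  ⟶  IE  (L5)  txn=BusRd  M[L5]=40
step 26: P0: store L7 := 94  ⟶  MI  (L7)  txn=∅  M[L7]=9
step 27: P1: load  L7  ⟶  OS  (L7)  txn=BusRd  M[L7]=9

state = M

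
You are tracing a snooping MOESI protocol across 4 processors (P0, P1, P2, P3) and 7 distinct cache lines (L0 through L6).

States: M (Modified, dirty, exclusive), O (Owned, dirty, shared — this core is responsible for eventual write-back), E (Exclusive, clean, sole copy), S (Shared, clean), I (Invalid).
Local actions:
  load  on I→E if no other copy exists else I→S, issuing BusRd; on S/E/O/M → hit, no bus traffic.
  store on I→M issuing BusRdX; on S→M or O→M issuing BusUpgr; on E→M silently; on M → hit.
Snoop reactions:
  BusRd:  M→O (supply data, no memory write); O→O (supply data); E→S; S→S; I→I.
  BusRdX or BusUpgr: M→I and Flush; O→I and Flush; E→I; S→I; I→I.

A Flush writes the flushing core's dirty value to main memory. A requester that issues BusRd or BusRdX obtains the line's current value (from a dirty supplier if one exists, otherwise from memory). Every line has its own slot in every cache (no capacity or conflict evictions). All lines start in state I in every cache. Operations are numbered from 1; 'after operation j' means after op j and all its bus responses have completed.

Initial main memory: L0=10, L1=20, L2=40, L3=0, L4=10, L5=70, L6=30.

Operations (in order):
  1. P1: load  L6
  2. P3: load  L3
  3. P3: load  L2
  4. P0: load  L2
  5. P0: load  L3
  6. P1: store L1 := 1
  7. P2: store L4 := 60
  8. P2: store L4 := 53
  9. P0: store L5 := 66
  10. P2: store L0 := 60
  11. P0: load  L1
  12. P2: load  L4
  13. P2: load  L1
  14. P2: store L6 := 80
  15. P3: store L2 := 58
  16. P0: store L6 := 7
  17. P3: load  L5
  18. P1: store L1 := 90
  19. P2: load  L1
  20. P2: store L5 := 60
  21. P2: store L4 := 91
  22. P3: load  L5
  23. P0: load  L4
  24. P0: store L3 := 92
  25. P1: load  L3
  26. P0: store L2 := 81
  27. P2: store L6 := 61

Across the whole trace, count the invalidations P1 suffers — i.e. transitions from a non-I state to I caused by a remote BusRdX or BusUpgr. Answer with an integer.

  op1 P1: load  L6 → I/E/I/I on L6; bus BusRd; mem=30
  op2 P3: load  L3 → I/I/I/E on L3; bus BusRd; mem=0
  op3 P3: load  L2 → I/I/I/E on L2; bus BusRd; mem=40
  op4 P0: load  L2 → S/I/I/S on L2; bus BusRd; mem=40
  op5 P0: load  L3 → S/I/I/S on L3; bus BusRd; mem=0
  op6 P1: store L1 := 1 → I/M/I/I on L1; bus BusRdX; mem=20
  op7 P2: store L4 := 60 → I/I/M/I on L4; bus BusRdX; mem=10
  op8 P2: store L4 := 53 → I/I/M/I on L4; bus (none); mem=10
  op9 P0: store L5 := 66 → M/I/I/I on L5; bus BusRdX; mem=70
  op10 P2: store L0 := 60 → I/I/M/I on L0; bus BusRdX; mem=10
  op11 P0: load  L1 → S/O/I/I on L1; bus BusRd; mem=20
  op12 P2: load  L4 → I/I/M/I on L4; bus (none); mem=10
  op13 P2: load  L1 → S/O/S/I on L1; bus BusRd; mem=20
  op14 P2: store L6 := 80 → I/I/M/I on L6; bus BusRdX; mem=30
  op15 P3: store L2 := 58 → I/I/I/M on L2; bus BusUpgr; mem=40
  op16 P0: store L6 := 7 → M/I/I/I on L6; bus BusRdX Flush; mem=80
  op17 P3: load  L5 → O/I/I/S on L5; bus BusRd; mem=70
  op18 P1: store L1 := 90 → I/M/I/I on L1; bus BusUpgr; mem=20
  op19 P2: load  L1 → I/O/S/I on L1; bus BusRd; mem=20
  op20 P2: store L5 := 60 → I/I/M/I on L5; bus BusRdX Flush; mem=66
  op21 P2: store L4 := 91 → I/I/M/I on L4; bus (none); mem=10
  op22 P3: load  L5 → I/I/O/S on L5; bus BusRd; mem=66
  op23 P0: load  L4 → S/I/O/I on L4; bus BusRd; mem=10
  op24 P0: store L3 := 92 → M/I/I/I on L3; bus BusUpgr; mem=0
  op25 P1: load  L3 → O/S/I/I on L3; bus BusRd; mem=0
  op26 P0: store L2 := 81 → M/I/I/I on L2; bus BusRdX Flush; mem=58
  op27 P2: store L6 := 61 → I/I/M/I on L6; bus BusRdX Flush; mem=7

invalidations = 1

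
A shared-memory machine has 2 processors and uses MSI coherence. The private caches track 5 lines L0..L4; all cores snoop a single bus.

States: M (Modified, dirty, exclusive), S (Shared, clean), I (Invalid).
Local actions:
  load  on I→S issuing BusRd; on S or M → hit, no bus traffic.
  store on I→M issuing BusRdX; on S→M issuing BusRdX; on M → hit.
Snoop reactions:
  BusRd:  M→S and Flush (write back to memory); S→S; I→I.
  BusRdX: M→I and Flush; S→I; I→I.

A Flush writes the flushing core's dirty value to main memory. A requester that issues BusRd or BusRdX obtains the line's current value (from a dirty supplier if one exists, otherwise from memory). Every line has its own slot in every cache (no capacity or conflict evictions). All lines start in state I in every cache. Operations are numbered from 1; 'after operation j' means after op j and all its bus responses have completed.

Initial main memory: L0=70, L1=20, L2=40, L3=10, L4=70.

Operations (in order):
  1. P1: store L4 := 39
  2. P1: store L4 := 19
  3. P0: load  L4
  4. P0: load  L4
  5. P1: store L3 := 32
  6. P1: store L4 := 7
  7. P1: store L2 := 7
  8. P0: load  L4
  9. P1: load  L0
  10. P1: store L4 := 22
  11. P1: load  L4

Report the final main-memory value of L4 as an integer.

1. P1: store L4 := 39  bus=[BusRdX]  L4: P0=I P1=M  mem[L4]=70
2. P1: store L4 := 19  bus=[-]  L4: P0=I P1=M  mem[L4]=70
3. P0: load  L4  bus=[BusRd,Flush]  L4: P0=S P1=S  mem[L4]=19
4. P0: load  L4  bus=[-]  L4: P0=S P1=S  mem[L4]=19
5. P1: store L3 := 32  bus=[BusRdX]  L3: P0=I P1=M  mem[L3]=10
6. P1: store L4 := 7  bus=[BusRdX]  L4: P0=I P1=M  mem[L4]=19
7. P1: store L2 := 7  bus=[BusRdX]  L2: P0=I P1=M  mem[L2]=40
8. P0: load  L4  bus=[BusRd,Flush]  L4: P0=S P1=S  mem[L4]=7
9. P1: load  L0  bus=[BusRd]  L0: P0=I P1=S  mem[L0]=70
10. P1: store L4 := 22  bus=[BusRdX]  L4: P0=I P1=M  mem[L4]=7
11. P1: load  L4  bus=[-]  L4: P0=I P1=M  mem[L4]=7

memory[L4] = 7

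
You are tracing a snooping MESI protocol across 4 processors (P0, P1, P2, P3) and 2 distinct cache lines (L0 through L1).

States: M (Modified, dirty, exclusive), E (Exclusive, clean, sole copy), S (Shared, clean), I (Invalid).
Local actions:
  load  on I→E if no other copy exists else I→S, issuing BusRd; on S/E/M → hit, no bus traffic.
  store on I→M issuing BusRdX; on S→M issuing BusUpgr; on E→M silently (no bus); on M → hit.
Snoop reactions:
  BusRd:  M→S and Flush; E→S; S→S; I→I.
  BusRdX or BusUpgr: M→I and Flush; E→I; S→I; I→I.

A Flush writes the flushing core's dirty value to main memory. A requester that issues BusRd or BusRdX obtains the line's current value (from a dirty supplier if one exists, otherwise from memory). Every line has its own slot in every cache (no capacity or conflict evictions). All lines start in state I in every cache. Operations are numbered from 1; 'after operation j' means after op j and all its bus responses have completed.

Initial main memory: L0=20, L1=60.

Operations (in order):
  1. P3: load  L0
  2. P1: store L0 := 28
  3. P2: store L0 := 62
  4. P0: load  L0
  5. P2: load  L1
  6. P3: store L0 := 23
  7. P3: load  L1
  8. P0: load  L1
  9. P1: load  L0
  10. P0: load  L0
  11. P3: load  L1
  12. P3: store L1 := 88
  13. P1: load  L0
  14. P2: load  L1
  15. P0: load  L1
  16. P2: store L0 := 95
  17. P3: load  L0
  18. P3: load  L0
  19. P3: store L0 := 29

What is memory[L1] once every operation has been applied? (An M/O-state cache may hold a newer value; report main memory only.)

  op1 P3: load  L0 → I/I/I/E on L0; bus BusRd; mem=20
  op2 P1: store L0 := 28 → I/M/I/I on L0; bus BusRdX; mem=20
  op3 P2: store L0 := 62 → I/I/M/I on L0; bus BusRdX Flush; mem=28
  op4 P0: load  L0 → S/I/S/I on L0; bus BusRd Flush; mem=62
  op5 P2: load  L1 → I/I/E/I on L1; bus BusRd; mem=60
  op6 P3: store L0 := 23 → I/I/I/M on L0; bus BusRdX; mem=62
  op7 P3: load  L1 → I/I/S/S on L1; bus BusRd; mem=60
  op8 P0: load  L1 → S/I/S/S on L1; bus BusRd; mem=60
  op9 P1: load  L0 → I/S/I/S on L0; bus BusRd Flush; mem=23
  op10 P0: load  L0 → S/S/I/S on L0; bus BusRd; mem=23
  op11 P3: load  L1 → S/I/S/S on L1; bus (none); mem=60
  op12 P3: store L1 := 88 → I/I/I/M on L1; bus BusUpgr; mem=60
  op13 P1: load  L0 → S/S/I/S on L0; bus (none); mem=23
  op14 P2: load  L1 → I/I/S/S on L1; bus BusRd Flush; mem=88
  op15 P0: load  L1 → S/I/S/S on L1; bus BusRd; mem=88
  op16 P2: store L0 := 95 → I/I/M/I on L0; bus BusRdX; mem=23
  op17 P3: load  L0 → I/I/S/S on L0; bus BusRd Flush; mem=95
  op18 P3: load  L0 → I/I/S/S on L0; bus (none); mem=95
  op19 P3: store L0 := 29 → I/I/I/M on L0; bus BusUpgr; mem=95

memory[L1] = 88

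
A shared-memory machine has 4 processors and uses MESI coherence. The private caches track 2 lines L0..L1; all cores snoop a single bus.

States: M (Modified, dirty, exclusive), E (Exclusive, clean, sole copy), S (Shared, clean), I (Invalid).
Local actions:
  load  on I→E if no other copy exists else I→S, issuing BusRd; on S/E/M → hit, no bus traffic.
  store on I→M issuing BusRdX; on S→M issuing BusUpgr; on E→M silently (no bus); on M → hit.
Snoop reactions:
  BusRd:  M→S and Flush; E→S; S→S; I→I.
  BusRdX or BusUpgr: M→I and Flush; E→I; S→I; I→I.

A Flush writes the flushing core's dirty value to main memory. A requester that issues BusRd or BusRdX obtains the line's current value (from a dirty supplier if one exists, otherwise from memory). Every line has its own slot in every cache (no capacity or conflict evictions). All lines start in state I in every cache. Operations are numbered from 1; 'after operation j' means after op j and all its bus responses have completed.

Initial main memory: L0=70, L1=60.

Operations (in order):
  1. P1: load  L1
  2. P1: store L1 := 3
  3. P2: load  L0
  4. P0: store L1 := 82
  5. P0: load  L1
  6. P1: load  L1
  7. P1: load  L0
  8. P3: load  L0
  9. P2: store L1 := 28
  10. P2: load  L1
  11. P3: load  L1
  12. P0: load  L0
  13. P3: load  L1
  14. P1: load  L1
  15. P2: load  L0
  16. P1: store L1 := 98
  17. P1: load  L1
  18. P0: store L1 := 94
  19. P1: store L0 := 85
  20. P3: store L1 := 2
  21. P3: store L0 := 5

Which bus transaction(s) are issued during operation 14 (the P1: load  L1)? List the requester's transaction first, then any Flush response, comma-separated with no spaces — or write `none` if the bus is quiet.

1. P1: load  L1  bus=[BusRd]  L1: P0=I P1=E P2=I P3=I  mem[L1]=60
2. P1: store L1 := 3  bus=[-]  L1: P0=I P1=M P2=I P3=I  mem[L1]=60
3. P2: load  L0  bus=[BusRd]  L0: P0=I P1=I P2=E P3=I  mem[L0]=70
4. P0: store L1 := 82  bus=[BusRdX,Flush]  L1: P0=M P1=I P2=I P3=I  mem[L1]=3
5. P0: load  L1  bus=[-]  L1: P0=M P1=I P2=I P3=I  mem[L1]=3
6. P1: load  L1  bus=[BusRd,Flush]  L1: P0=S P1=S P2=I P3=I  mem[L1]=82
7. P1: load  L0  bus=[BusRd]  L0: P0=I P1=S P2=S P3=I  mem[L0]=70
8. P3: load  L0  bus=[BusRd]  L0: P0=I P1=S P2=S P3=S  mem[L0]=70
9. P2: store L1 := 28  bus=[BusRdX]  L1: P0=I P1=I P2=M P3=I  mem[L1]=82
10. P2: load  L1  bus=[-]  L1: P0=I P1=I P2=M P3=I  mem[L1]=82
11. P3: load  L1  bus=[BusRd,Flush]  L1: P0=I P1=I P2=S P3=S  mem[L1]=28
12. P0: load  L0  bus=[BusRd]  L0: P0=S P1=S P2=S P3=S  mem[L0]=70
13. P3: load  L1  bus=[-]  L1: P0=I P1=I P2=S P3=S  mem[L1]=28
14. P1: load  L1  bus=[BusRd]  L1: P0=I P1=S P2=S P3=S  mem[L1]=28
15. P2: load  L0  bus=[-]  L0: P0=S P1=S P2=S P3=S  mem[L0]=70
16. P1: store L1 := 98  bus=[BusUpgr]  L1: P0=I P1=M P2=I P3=I  mem[L1]=28
17. P1: load  L1  bus=[-]  L1: P0=I P1=M P2=I P3=I  mem[L1]=28
18. P0: store L1 := 94  bus=[BusRdX,Flush]  L1: P0=M P1=I P2=I P3=I  mem[L1]=98
19. P1: store L0 := 85  bus=[BusUpgr]  L0: P0=I P1=M P2=I P3=I  mem[L0]=70
20. P3: store L1 := 2  bus=[BusRdX,Flush]  L1: P0=I P1=I P2=I P3=M  mem[L1]=94
21. P3: store L0 := 5  bus=[BusRdX,Flush]  L0: P0=I P1=I P2=I P3=M  mem[L0]=85

bus = BusRd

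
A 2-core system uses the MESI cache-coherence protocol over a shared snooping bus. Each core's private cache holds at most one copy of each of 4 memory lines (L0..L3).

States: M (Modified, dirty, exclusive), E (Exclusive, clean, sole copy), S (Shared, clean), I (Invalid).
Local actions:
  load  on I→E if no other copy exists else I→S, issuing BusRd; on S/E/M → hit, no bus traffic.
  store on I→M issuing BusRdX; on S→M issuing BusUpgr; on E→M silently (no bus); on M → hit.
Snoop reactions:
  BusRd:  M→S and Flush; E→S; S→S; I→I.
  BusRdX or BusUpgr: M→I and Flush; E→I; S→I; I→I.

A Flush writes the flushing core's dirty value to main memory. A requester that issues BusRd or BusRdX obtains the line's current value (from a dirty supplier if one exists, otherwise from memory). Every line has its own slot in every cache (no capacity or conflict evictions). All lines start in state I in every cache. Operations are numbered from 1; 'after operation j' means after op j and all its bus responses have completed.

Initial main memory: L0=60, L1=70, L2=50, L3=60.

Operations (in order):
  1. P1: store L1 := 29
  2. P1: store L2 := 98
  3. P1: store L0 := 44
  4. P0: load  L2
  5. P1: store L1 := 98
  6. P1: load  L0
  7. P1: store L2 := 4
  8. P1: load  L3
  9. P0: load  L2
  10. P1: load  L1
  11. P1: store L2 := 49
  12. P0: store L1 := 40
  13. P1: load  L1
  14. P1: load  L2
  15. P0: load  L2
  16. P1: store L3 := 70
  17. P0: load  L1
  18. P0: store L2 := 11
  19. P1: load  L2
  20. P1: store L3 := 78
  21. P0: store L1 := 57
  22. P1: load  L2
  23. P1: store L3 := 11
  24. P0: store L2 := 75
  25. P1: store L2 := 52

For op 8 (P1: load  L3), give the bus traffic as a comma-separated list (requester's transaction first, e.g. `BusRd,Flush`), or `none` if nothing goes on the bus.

bus = BusRd

[1] P1: store L1 := 29 | P0:I, P1:M(29) | bus: BusRdX
[2] P1: store L2 := 98 | P0:I, P1:M(98) | bus: BusRdX
[3] P1: store L0 := 44 | P0:I, P1:M(44) | bus: BusRdX
[4] P0: load  L2 | P0:S(98), P1:S(98) | bus: BusRd,Flush
[5] P1: store L1 := 98 | P0:I, P1:M(98) | bus: none
[6] P1: load  L0 | P0:I, P1:M(44) | bus: none
[7] P1: store L2 := 4 | P0:I, P1:M(4) | bus: BusUpgr
[8] P1: load  L3 | P0:I, P1:E(60) | bus: BusRd
[9] P0: load  L2 | P0:S(4), P1:S(4) | bus: BusRd,Flush
[10] P1: load  L1 | P0:I, P1:M(98) | bus: none
[11] P1: store L2 := 49 | P0:I, P1:M(49) | bus: BusUpgr
[12] P0: store L1 := 40 | P0:M(40), P1:I | bus: BusRdX,Flush
[13] P1: load  L1 | P0:S(40), P1:S(40) | bus: BusRd,Flush
[14] P1: load  L2 | P0:I, P1:M(49) | bus: none
[15] P0: load  L2 | P0:S(49), P1:S(49) | bus: BusRd,Flush
[16] P1: store L3 := 70 | P0:I, P1:M(70) | bus: none
[17] P0: load  L1 | P0:S(40), P1:S(40) | bus: none
[18] P0: store L2 := 11 | P0:M(11), P1:I | bus: BusUpgr
[19] P1: load  L2 | P0:S(11), P1:S(11) | bus: BusRd,Flush
[20] P1: store L3 := 78 | P0:I, P1:M(78) | bus: none
[21] P0: store L1 := 57 | P0:M(57), P1:I | bus: BusUpgr
[22] P1: load  L2 | P0:S(11), P1:S(11) | bus: none
[23] P1: store L3 := 11 | P0:I, P1:M(11) | bus: none
[24] P0: store L2 := 75 | P0:M(75), P1:I | bus: BusUpgr
[25] P1: store L2 := 52 | P0:I, P1:M(52) | bus: BusRdX,Flush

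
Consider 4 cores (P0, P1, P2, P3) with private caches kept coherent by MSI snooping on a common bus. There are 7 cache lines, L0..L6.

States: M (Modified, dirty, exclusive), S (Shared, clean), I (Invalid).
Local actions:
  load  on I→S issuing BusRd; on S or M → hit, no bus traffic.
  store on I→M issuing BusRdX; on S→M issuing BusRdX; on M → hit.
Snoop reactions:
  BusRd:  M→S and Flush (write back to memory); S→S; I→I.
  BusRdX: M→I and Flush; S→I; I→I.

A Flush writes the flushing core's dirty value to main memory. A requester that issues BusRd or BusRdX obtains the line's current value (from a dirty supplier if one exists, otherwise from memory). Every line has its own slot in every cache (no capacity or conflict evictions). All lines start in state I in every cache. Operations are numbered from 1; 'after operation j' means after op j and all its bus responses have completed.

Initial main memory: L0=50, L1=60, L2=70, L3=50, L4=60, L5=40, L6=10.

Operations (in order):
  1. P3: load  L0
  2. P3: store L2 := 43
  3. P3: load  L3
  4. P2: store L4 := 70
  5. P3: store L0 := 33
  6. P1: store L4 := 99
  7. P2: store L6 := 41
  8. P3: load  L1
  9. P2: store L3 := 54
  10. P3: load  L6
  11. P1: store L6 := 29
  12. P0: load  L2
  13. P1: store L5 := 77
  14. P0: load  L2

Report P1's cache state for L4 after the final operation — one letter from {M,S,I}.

state = M

[1] P3: load  L0 | P0:I, P1:I, P2:I, P3:S(50) | bus: BusRd
[2] P3: store L2 := 43 | P0:I, P1:I, P2:I, P3:M(43) | bus: BusRdX
[3] P3: load  L3 | P0:I, P1:I, P2:I, P3:S(50) | bus: BusRd
[4] P2: store L4 := 70 | P0:I, P1:I, P2:M(70), P3:I | bus: BusRdX
[5] P3: store L0 := 33 | P0:I, P1:I, P2:I, P3:M(33) | bus: BusRdX
[6] P1: store L4 := 99 | P0:I, P1:M(99), P2:I, P3:I | bus: BusRdX,Flush
[7] P2: store L6 := 41 | P0:I, P1:I, P2:M(41), P3:I | bus: BusRdX
[8] P3: load  L1 | P0:I, P1:I, P2:I, P3:S(60) | bus: BusRd
[9] P2: store L3 := 54 | P0:I, P1:I, P2:M(54), P3:I | bus: BusRdX
[10] P3: load  L6 | P0:I, P1:I, P2:S(41), P3:S(41) | bus: BusRd,Flush
[11] P1: store L6 := 29 | P0:I, P1:M(29), P2:I, P3:I | bus: BusRdX
[12] P0: load  L2 | P0:S(43), P1:I, P2:I, P3:S(43) | bus: BusRd,Flush
[13] P1: store L5 := 77 | P0:I, P1:M(77), P2:I, P3:I | bus: BusRdX
[14] P0: load  L2 | P0:S(43), P1:I, P2:I, P3:S(43) | bus: none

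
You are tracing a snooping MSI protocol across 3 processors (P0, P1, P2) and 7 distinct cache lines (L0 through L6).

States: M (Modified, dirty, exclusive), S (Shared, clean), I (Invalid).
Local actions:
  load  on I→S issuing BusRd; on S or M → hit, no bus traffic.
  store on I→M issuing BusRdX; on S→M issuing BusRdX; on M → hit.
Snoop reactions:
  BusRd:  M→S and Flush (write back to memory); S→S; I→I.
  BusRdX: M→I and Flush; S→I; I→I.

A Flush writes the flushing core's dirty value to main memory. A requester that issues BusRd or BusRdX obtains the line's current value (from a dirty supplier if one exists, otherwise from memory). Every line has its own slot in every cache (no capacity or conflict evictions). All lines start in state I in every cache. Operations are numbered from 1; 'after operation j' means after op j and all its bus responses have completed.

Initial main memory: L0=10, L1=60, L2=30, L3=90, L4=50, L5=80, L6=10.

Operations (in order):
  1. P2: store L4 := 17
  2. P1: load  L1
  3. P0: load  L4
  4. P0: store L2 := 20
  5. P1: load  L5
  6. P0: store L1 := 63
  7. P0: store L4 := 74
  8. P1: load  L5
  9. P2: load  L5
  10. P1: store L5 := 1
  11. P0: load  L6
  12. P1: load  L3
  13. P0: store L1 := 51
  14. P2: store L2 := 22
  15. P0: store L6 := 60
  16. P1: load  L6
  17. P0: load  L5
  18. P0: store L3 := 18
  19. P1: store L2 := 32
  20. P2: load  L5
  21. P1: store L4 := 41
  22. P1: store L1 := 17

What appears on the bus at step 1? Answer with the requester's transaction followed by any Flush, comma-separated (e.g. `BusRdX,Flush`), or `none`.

bus = BusRdX

1. P2: store L4 := 17  bus=[BusRdX]  L4: P0=I P1=I P2=M  mem[L4]=50
2. P1: load  L1  bus=[BusRd]  L1: P0=I P1=S P2=I  mem[L1]=60
3. P0: load  L4  bus=[BusRd,Flush]  L4: P0=S P1=I P2=S  mem[L4]=17
4. P0: store L2 := 20  bus=[BusRdX]  L2: P0=M P1=I P2=I  mem[L2]=30
5. P1: load  L5  bus=[BusRd]  L5: P0=I P1=S P2=I  mem[L5]=80
6. P0: store L1 := 63  bus=[BusRdX]  L1: P0=M P1=I P2=I  mem[L1]=60
7. P0: store L4 := 74  bus=[BusRdX]  L4: P0=M P1=I P2=I  mem[L4]=17
8. P1: load  L5  bus=[-]  L5: P0=I P1=S P2=I  mem[L5]=80
9. P2: load  L5  bus=[BusRd]  L5: P0=I P1=S P2=S  mem[L5]=80
10. P1: store L5 := 1  bus=[BusRdX]  L5: P0=I P1=M P2=I  mem[L5]=80
11. P0: load  L6  bus=[BusRd]  L6: P0=S P1=I P2=I  mem[L6]=10
12. P1: load  L3  bus=[BusRd]  L3: P0=I P1=S P2=I  mem[L3]=90
13. P0: store L1 := 51  bus=[-]  L1: P0=M P1=I P2=I  mem[L1]=60
14. P2: store L2 := 22  bus=[BusRdX,Flush]  L2: P0=I P1=I P2=M  mem[L2]=20
15. P0: store L6 := 60  bus=[BusRdX]  L6: P0=M P1=I P2=I  mem[L6]=10
16. P1: load  L6  bus=[BusRd,Flush]  L6: P0=S P1=S P2=I  mem[L6]=60
17. P0: load  L5  bus=[BusRd,Flush]  L5: P0=S P1=S P2=I  mem[L5]=1
18. P0: store L3 := 18  bus=[BusRdX]  L3: P0=M P1=I P2=I  mem[L3]=90
19. P1: store L2 := 32  bus=[BusRdX,Flush]  L2: P0=I P1=M P2=I  mem[L2]=22
20. P2: load  L5  bus=[BusRd]  L5: P0=S P1=S P2=S  mem[L5]=1
21. P1: store L4 := 41  bus=[BusRdX,Flush]  L4: P0=I P1=M P2=I  mem[L4]=74
22. P1: store L1 := 17  bus=[BusRdX,Flush]  L1: P0=I P1=M P2=I  mem[L1]=51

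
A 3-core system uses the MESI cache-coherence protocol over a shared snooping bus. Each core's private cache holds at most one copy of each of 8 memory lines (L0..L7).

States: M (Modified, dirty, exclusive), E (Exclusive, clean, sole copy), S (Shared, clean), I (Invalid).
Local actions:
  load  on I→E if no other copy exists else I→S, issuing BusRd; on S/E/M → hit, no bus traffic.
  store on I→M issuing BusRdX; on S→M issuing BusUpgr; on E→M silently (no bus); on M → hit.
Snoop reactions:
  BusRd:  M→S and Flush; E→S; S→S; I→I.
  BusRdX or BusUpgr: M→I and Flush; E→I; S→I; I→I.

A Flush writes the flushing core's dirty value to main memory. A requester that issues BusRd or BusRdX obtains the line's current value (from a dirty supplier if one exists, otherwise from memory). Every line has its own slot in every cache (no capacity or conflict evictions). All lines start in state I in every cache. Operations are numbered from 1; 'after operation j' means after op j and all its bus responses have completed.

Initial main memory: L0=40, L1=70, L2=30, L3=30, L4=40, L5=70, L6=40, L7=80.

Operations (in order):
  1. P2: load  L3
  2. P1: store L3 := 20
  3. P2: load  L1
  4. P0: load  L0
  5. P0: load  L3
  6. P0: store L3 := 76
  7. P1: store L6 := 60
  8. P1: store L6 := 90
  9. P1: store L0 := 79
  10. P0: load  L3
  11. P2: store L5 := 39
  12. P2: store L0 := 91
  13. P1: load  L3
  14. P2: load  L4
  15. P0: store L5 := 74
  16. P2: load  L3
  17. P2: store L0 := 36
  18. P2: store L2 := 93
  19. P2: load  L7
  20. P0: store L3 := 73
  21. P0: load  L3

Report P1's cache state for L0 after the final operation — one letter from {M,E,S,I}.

state = I

[1] P2: load  L3 | P0:I, P1:I, P2:E(30) | bus: BusRd
[2] P1: store L3 := 20 | P0:I, P1:M(20), P2:I | bus: BusRdX
[3] P2: load  L1 | P0:I, P1:I, P2:E(70) | bus: BusRd
[4] P0: load  L0 | P0:E(40), P1:I, P2:I | bus: BusRd
[5] P0: load  L3 | P0:S(20), P1:S(20), P2:I | bus: BusRd,Flush
[6] P0: store L3 := 76 | P0:M(76), P1:I, P2:I | bus: BusUpgr
[7] P1: store L6 := 60 | P0:I, P1:M(60), P2:I | bus: BusRdX
[8] P1: store L6 := 90 | P0:I, P1:M(90), P2:I | bus: none
[9] P1: store L0 := 79 | P0:I, P1:M(79), P2:I | bus: BusRdX
[10] P0: load  L3 | P0:M(76), P1:I, P2:I | bus: none
[11] P2: store L5 := 39 | P0:I, P1:I, P2:M(39) | bus: BusRdX
[12] P2: store L0 := 91 | P0:I, P1:I, P2:M(91) | bus: BusRdX,Flush
[13] P1: load  L3 | P0:S(76), P1:S(76), P2:I | bus: BusRd,Flush
[14] P2: load  L4 | P0:I, P1:I, P2:E(40) | bus: BusRd
[15] P0: store L5 := 74 | P0:M(74), P1:I, P2:I | bus: BusRdX,Flush
[16] P2: load  L3 | P0:S(76), P1:S(76), P2:S(76) | bus: BusRd
[17] P2: store L0 := 36 | P0:I, P1:I, P2:M(36) | bus: none
[18] P2: store L2 := 93 | P0:I, P1:I, P2:M(93) | bus: BusRdX
[19] P2: load  L7 | P0:I, P1:I, P2:E(80) | bus: BusRd
[20] P0: store L3 := 73 | P0:M(73), P1:I, P2:I | bus: BusUpgr
[21] P0: load  L3 | P0:M(73), P1:I, P2:I | bus: none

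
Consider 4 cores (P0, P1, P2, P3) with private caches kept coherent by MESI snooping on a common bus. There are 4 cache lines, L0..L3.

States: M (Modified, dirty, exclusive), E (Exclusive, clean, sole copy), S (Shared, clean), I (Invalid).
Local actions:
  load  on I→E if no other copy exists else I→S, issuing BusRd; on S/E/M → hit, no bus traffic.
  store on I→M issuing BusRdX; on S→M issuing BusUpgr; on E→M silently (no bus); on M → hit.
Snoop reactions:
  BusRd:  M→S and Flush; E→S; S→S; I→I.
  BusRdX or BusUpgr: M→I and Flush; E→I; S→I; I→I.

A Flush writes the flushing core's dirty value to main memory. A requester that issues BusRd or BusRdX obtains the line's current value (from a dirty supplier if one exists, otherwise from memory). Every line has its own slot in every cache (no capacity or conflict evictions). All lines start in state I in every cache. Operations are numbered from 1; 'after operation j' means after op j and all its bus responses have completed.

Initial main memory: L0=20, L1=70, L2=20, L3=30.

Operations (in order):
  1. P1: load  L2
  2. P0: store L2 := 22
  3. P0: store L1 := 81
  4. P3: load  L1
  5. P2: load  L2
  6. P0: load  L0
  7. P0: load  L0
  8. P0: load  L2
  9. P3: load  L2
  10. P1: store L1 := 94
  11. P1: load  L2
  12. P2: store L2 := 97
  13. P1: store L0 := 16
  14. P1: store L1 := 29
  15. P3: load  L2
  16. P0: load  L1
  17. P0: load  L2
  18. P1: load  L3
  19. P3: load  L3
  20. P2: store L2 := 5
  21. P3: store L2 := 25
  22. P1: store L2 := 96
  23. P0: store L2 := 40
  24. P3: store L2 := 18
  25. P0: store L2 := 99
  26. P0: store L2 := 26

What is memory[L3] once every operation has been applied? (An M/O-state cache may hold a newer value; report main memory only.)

memory[L3] = 30

1. P1: load  L2  bus=[BusRd]  L2: P0=I P1=E P2=I P3=I  mem[L2]=20
2. P0: store L2 := 22  bus=[BusRdX]  L2: P0=M P1=I P2=I P3=I  mem[L2]=20
3. P0: store L1 := 81  bus=[BusRdX]  L1: P0=M P1=I P2=I P3=I  mem[L1]=70
4. P3: load  L1  bus=[BusRd,Flush]  L1: P0=S P1=I P2=I P3=S  mem[L1]=81
5. P2: load  L2  bus=[BusRd,Flush]  L2: P0=S P1=I P2=S P3=I  mem[L2]=22
6. P0: load  L0  bus=[BusRd]  L0: P0=E P1=I P2=I P3=I  mem[L0]=20
7. P0: load  L0  bus=[-]  L0: P0=E P1=I P2=I P3=I  mem[L0]=20
8. P0: load  L2  bus=[-]  L2: P0=S P1=I P2=S P3=I  mem[L2]=22
9. P3: load  L2  bus=[BusRd]  L2: P0=S P1=I P2=S P3=S  mem[L2]=22
10. P1: store L1 := 94  bus=[BusRdX]  L1: P0=I P1=M P2=I P3=I  mem[L1]=81
11. P1: load  L2  bus=[BusRd]  L2: P0=S P1=S P2=S P3=S  mem[L2]=22
12. P2: store L2 := 97  bus=[BusUpgr]  L2: P0=I P1=I P2=M P3=I  mem[L2]=22
13. P1: store L0 := 16  bus=[BusRdX]  L0: P0=I P1=M P2=I P3=I  mem[L0]=20
14. P1: store L1 := 29  bus=[-]  L1: P0=I P1=M P2=I P3=I  mem[L1]=81
15. P3: load  L2  bus=[BusRd,Flush]  L2: P0=I P1=I P2=S P3=S  mem[L2]=97
16. P0: load  L1  bus=[BusRd,Flush]  L1: P0=S P1=S P2=I P3=I  mem[L1]=29
17. P0: load  L2  bus=[BusRd]  L2: P0=S P1=I P2=S P3=S  mem[L2]=97
18. P1: load  L3  bus=[BusRd]  L3: P0=I P1=E P2=I P3=I  mem[L3]=30
19. P3: load  L3  bus=[BusRd]  L3: P0=I P1=S P2=I P3=S  mem[L3]=30
20. P2: store L2 := 5  bus=[BusUpgr]  L2: P0=I P1=I P2=M P3=I  mem[L2]=97
21. P3: store L2 := 25  bus=[BusRdX,Flush]  L2: P0=I P1=I P2=I P3=M  mem[L2]=5
22. P1: store L2 := 96  bus=[BusRdX,Flush]  L2: P0=I P1=M P2=I P3=I  mem[L2]=25
23. P0: store L2 := 40  bus=[BusRdX,Flush]  L2: P0=M P1=I P2=I P3=I  mem[L2]=96
24. P3: store L2 := 18  bus=[BusRdX,Flush]  L2: P0=I P1=I P2=I P3=M  mem[L2]=40
25. P0: store L2 := 99  bus=[BusRdX,Flush]  L2: P0=M P1=I P2=I P3=I  mem[L2]=18
26. P0: store L2 := 26  bus=[-]  L2: P0=M P1=I P2=I P3=I  mem[L2]=18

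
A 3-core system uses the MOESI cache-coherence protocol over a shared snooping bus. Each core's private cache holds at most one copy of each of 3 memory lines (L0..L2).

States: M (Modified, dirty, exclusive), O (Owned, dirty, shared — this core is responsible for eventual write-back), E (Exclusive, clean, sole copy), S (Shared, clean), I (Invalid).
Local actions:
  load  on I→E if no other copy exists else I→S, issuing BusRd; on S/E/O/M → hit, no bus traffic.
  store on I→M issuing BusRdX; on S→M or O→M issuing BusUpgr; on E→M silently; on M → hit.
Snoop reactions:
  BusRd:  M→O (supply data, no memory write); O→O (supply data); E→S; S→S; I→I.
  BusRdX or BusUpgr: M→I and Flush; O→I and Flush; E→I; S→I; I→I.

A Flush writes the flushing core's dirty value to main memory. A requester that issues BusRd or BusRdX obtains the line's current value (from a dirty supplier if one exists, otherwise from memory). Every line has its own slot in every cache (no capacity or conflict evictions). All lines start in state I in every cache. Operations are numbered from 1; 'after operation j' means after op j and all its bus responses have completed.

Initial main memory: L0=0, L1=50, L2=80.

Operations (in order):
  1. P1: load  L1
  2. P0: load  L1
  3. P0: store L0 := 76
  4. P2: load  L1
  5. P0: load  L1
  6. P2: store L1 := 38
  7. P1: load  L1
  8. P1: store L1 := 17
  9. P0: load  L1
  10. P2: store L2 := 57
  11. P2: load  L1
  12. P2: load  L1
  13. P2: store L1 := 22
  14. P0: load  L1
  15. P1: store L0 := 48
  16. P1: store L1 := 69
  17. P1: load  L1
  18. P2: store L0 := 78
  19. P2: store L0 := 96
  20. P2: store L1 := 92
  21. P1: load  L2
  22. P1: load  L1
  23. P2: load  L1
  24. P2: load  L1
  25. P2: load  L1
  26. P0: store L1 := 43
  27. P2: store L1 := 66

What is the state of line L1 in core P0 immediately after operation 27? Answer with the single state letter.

  op1 P1: load  L1 → I/E/I on L1; bus BusRd; mem=50
  op2 P0: load  L1 → S/S/I on L1; bus BusRd; mem=50
  op3 P0: store L0 := 76 → M/I/I on L0; bus BusRdX; mem=0
  op4 P2: load  L1 → S/S/S on L1; bus BusRd; mem=50
  op5 P0: load  L1 → S/S/S on L1; bus (none); mem=50
  op6 P2: store L1 := 38 → I/I/M on L1; bus BusUpgr; mem=50
  op7 P1: load  L1 → I/S/O on L1; bus BusRd; mem=50
  op8 P1: store L1 := 17 → I/M/I on L1; bus BusUpgr Flush; mem=38
  op9 P0: load  L1 → S/O/I on L1; bus BusRd; mem=38
  op10 P2: store L2 := 57 → I/I/M on L2; bus BusRdX; mem=80
  op11 P2: load  L1 → S/O/S on L1; bus BusRd; mem=38
  op12 P2: load  L1 → S/O/S on L1; bus (none); mem=38
  op13 P2: store L1 := 22 → I/I/M on L1; bus BusUpgr Flush; mem=17
  op14 P0: load  L1 → S/I/O on L1; bus BusRd; mem=17
  op15 P1: store L0 := 48 → I/M/I on L0; bus BusRdX Flush; mem=76
  op16 P1: store L1 := 69 → I/M/I on L1; bus BusRdX Flush; mem=22
  op17 P1: load  L1 → I/M/I on L1; bus (none); mem=22
  op18 P2: store L0 := 78 → I/I/M on L0; bus BusRdX Flush; mem=48
  op19 P2: store L0 := 96 → I/I/M on L0; bus (none); mem=48
  op20 P2: store L1 := 92 → I/I/M on L1; bus BusRdX Flush; mem=69
  op21 P1: load  L2 → I/S/O on L2; bus BusRd; mem=80
  op22 P1: load  L1 → I/S/O on L1; bus BusRd; mem=69
  op23 P2: load  L1 → I/S/O on L1; bus (none); mem=69
  op24 P2: load  L1 → I/S/O on L1; bus (none); mem=69
  op25 P2: load  L1 → I/S/O on L1; bus (none); mem=69
  op26 P0: store L1 := 43 → M/I/I on L1; bus BusRdX Flush; mem=92
  op27 P2: store L1 := 66 → I/I/M on L1; bus BusRdX Flush; mem=43

state = I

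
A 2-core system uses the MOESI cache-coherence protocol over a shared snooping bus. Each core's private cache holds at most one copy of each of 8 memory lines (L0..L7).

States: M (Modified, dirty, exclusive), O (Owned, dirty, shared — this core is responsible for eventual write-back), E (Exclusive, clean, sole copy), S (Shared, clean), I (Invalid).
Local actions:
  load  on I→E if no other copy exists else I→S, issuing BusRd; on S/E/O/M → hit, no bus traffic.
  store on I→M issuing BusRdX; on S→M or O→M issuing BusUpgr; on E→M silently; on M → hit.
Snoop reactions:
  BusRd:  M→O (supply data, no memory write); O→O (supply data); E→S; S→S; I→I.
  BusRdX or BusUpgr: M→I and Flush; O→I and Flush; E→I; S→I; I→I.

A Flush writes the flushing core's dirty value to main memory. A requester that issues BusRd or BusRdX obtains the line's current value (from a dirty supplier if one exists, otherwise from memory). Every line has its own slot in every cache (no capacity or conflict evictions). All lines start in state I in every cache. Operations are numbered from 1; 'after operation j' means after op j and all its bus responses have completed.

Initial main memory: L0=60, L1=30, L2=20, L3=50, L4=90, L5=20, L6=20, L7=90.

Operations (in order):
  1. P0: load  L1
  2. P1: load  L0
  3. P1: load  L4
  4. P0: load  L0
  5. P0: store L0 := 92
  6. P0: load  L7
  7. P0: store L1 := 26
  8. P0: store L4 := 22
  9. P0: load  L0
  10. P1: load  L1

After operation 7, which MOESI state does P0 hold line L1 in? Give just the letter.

[1] P0: load  L1 | P0:E(30), P1:I | bus: BusRd
[2] P1: load  L0 | P0:I, P1:E(60) | bus: BusRd
[3] P1: load  L4 | P0:I, P1:E(90) | bus: BusRd
[4] P0: load  L0 | P0:S(60), P1:S(60) | bus: BusRd
[5] P0: store L0 := 92 | P0:M(92), P1:I | bus: BusUpgr
[6] P0: load  L7 | P0:E(90), P1:I | bus: BusRd
[7] P0: store L1 := 26 | P0:M(26), P1:I | bus: none
[8] P0: store L4 := 22 | P0:M(22), P1:I | bus: BusRdX
[9] P0: load  L0 | P0:M(92), P1:I | bus: none
[10] P1: load  L1 | P0:O(26), P1:S(26) | bus: BusRd

state = M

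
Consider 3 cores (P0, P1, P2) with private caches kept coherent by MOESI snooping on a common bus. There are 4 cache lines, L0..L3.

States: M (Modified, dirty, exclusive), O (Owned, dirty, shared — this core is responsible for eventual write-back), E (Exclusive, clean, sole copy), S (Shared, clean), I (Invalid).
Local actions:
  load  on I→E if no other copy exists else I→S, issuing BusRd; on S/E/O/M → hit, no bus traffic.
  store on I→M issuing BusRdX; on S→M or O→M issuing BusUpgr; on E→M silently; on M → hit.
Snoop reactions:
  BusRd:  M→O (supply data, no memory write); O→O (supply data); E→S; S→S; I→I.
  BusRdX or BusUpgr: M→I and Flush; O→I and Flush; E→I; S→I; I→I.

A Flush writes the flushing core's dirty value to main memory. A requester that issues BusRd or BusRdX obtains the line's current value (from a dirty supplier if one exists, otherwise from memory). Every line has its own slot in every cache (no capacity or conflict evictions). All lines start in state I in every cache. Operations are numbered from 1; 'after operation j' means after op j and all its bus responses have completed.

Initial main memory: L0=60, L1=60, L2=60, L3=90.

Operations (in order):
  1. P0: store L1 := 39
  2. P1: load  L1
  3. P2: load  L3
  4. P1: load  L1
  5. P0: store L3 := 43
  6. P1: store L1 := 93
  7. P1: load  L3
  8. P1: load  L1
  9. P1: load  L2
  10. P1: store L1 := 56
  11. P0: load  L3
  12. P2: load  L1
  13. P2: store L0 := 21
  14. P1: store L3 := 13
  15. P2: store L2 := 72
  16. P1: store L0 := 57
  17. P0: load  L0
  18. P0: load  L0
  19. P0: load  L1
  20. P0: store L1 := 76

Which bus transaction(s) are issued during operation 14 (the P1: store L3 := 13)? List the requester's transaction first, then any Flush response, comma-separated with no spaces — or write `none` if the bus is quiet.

  op1 P0: store L1 := 39 → M/I/I on L1; bus BusRdX; mem=60
  op2 P1: load  L1 → O/S/I on L1; bus BusRd; mem=60
  op3 P2: load  L3 → I/I/E on L3; bus BusRd; mem=90
  op4 P1: load  L1 → O/S/I on L1; bus (none); mem=60
  op5 P0: store L3 := 43 → M/I/I on L3; bus BusRdX; mem=90
  op6 P1: store L1 := 93 → I/M/I on L1; bus BusUpgr Flush; mem=39
  op7 P1: load  L3 → O/S/I on L3; bus BusRd; mem=90
  op8 P1: load  L1 → I/M/I on L1; bus (none); mem=39
  op9 P1: load  L2 → I/E/I on L2; bus BusRd; mem=60
  op10 P1: store L1 := 56 → I/M/I on L1; bus (none); mem=39
  op11 P0: load  L3 → O/S/I on L3; bus (none); mem=90
  op12 P2: load  L1 → I/O/S on L1; bus BusRd; mem=39
  op13 P2: store L0 := 21 → I/I/M on L0; bus BusRdX; mem=60
  op14 P1: store L3 := 13 → I/M/I on L3; bus BusUpgr Flush; mem=43
  op15 P2: store L2 := 72 → I/I/M on L2; bus BusRdX; mem=60
  op16 P1: store L0 := 57 → I/M/I on L0; bus BusRdX Flush; mem=21
  op17 P0: load  L0 → S/O/I on L0; bus BusRd; mem=21
  op18 P0: load  L0 → S/O/I on L0; bus (none); mem=21
  op19 P0: load  L1 → S/O/S on L1; bus BusRd; mem=39
  op20 P0: store L1 := 76 → M/I/I on L1; bus BusUpgr Flush; mem=56

bus = BusUpgr,Flush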